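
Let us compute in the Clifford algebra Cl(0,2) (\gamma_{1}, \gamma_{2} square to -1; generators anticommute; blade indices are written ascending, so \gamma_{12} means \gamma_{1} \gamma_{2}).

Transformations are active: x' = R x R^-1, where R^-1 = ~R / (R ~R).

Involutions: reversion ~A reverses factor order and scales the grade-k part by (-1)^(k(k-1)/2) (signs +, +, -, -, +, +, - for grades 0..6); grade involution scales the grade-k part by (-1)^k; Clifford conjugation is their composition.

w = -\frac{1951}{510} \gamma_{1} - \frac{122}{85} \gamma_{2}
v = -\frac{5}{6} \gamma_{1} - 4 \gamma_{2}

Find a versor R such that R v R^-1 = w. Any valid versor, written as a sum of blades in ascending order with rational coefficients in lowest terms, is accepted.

Here q(v) = q(w) = -\frac{601}{36}; the classical choice R = v + w = -\frac{396}{85} \gamma_{1} - \frac{462}{85} \gamma_{2} then realises v -> w under the sandwich.
Answer: -\frac{396}{85} \gamma_{1} - \frac{462}{85} \gamma_{2}


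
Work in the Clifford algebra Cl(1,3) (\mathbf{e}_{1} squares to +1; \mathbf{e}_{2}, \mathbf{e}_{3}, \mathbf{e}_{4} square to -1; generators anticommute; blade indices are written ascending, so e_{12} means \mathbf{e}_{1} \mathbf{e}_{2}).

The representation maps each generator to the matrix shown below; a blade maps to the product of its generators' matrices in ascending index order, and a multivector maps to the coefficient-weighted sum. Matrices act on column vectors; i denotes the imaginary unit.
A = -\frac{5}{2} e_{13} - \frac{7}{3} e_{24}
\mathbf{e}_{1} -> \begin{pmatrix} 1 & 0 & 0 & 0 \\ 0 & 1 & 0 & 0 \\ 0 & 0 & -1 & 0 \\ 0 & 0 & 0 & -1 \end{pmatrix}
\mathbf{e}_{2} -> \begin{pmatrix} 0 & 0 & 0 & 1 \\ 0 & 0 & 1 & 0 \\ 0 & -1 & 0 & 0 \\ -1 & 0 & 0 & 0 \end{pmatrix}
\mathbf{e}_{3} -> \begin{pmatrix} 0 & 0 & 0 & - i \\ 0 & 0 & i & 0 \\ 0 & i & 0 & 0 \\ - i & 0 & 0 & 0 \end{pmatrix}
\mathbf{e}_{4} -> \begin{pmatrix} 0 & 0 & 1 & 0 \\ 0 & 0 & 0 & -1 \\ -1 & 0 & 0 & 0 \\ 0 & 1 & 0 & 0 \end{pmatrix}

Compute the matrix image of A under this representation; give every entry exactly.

Bivector images (products of the table entries): rho(e_{13}) = rho(\mathbf{e}_{1})rho(\mathbf{e}_{3}) = \begin{pmatrix} 0 & 0 & 0 & - i \\ 0 & 0 & i & 0 \\ 0 & - i & 0 & 0 \\ i & 0 & 0 & 0 \end{pmatrix}; rho(e_{24}) = rho(\mathbf{e}_{2})rho(\mathbf{e}_{4}) = \begin{pmatrix} 0 & 1 & 0 & 0 \\ -1 & 0 & 0 & 0 \\ 0 & 0 & 0 & 1 \\ 0 & 0 & -1 & 0 \end{pmatrix}.
M = (-\frac{5}{2})*rho(e_{13}) + (-\frac{7}{3})*rho(e_{24}), summed entrywise:
Answer: \begin{pmatrix} 0 & - \frac{7}{3} & 0 & \frac{5 i}{2} \\ \frac{7}{3} & 0 & - \frac{5 i}{2} & 0 \\ 0 & \frac{5 i}{2} & 0 & - \frac{7}{3} \\ - \frac{5 i}{2} & 0 & \frac{7}{3} & 0 \end{pmatrix}


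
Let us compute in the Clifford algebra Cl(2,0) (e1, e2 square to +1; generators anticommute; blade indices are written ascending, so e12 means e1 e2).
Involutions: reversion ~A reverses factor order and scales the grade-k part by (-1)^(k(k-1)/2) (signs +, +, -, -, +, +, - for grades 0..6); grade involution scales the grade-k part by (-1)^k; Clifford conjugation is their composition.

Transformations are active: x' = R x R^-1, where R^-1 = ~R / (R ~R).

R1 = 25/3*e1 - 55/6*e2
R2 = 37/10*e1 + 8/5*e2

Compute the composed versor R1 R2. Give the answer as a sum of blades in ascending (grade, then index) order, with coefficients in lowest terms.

Distribute over the terms of R1 (each basis-blade product reordered to ascending indices, repeated generators contracted through their squares):
(25/3*e1) R2 = 185/6 + 40/3*e12
(-55/6*e2) R2 = -44/3 + 407/12*e12
Summing the partial products and collecting blades:
Answer: 97/6 + 189/4*e12


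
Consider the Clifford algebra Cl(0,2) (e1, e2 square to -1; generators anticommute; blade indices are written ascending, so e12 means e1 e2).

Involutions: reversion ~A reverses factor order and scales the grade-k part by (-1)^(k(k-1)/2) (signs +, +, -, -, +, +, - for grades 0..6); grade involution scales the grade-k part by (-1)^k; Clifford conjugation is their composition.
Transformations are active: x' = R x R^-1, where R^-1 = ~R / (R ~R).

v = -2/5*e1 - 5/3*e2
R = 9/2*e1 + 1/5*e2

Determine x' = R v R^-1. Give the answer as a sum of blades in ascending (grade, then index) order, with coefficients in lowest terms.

~R = 9/2*e1 + 1/5*e2, and R ~R = -2029/100, so R^-1 = ~R / (-2029/100).
R v = 32/15 - 371/50*e12
Answer: -5542/10145*e1 + 9889/6087*e2


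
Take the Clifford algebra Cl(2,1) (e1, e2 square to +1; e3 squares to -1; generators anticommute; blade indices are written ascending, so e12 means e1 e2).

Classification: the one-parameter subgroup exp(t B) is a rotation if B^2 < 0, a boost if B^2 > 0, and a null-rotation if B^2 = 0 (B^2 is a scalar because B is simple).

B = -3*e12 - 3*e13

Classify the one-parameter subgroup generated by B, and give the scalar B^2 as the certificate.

B^2 term by term: the squares give (-3)^2*(e12)^2 + (-3)^2*(e13)^2 = 9*(-1) + 9*(+1) = 0 (each basis 2-blade squares to minus the product of its generators' squares); cross terms between blades sharing an index anticommute and cancel. So B^2 = 0.
Answer: null-rotation, certificate B^2 = 0. B^2 = 0 is basis-independent, so its sign is the whole story.


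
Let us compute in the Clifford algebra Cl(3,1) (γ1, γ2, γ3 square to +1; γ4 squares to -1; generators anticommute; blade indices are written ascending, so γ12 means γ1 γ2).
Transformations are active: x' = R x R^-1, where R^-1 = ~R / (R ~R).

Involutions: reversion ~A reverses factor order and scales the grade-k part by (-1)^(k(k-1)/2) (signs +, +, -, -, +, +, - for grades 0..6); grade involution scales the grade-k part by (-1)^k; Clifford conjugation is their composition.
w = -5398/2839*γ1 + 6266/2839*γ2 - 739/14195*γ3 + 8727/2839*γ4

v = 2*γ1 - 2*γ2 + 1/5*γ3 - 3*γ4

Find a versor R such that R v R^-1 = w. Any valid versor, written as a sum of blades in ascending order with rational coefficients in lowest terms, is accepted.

Here q(v) = q(w) = -24/25; the classical choice R = v + w = 280/2839*γ1 + 588/2839*γ2 + 420/2839*γ3 + 210/2839*γ4 then realises v -> w under the sandwich.
Answer: 280/2839*γ1 + 588/2839*γ2 + 420/2839*γ3 + 210/2839*γ4


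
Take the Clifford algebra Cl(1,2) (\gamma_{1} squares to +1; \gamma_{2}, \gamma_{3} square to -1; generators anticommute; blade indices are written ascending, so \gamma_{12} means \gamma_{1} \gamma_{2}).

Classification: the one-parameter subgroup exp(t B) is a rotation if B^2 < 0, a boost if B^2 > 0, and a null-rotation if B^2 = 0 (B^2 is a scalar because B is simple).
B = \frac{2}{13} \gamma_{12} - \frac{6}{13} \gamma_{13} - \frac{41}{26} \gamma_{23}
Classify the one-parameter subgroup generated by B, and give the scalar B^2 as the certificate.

B^2 term by term: the squares give (\frac{2}{13})^2*(\gamma_{12})^2 + (-\frac{6}{13})^2*(\gamma_{13})^2 + (-\frac{41}{26})^2*(\gamma_{23})^2 = \frac{4}{169}*(+1) + \frac{36}{169}*(+1) + \frac{1681}{676}*(-1) = -\frac{9}{4} (each basis 2-blade squares to minus the product of its generators' squares); cross terms between blades sharing an index anticommute and cancel. So B^2 = -\frac{9}{4}.
Answer: rotation, certificate B^2 = -\frac{9}{4}. Why this suffices: the scalar -\frac{9}{4} survives any versor conjugation, so its sign alone determines the class however B is presented.


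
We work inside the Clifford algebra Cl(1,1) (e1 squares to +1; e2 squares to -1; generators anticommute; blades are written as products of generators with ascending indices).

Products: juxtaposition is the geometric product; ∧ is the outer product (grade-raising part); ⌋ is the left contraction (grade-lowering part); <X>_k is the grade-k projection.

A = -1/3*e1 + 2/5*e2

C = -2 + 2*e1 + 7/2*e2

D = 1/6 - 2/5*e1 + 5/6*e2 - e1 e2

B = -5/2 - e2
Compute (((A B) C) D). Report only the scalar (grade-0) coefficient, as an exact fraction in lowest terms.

step 1: 2/5 + 5/6*e1 - e2 + 1/3*e1 e2
step 2: 131/30 - 61/30*e1 + 41/15*e2 + 17/4*e1 e2
step 3: -374/75 - 15049/1800*e1 + 1409/180*e2 - 7667/1800*e1 e2
Answer: -374/75


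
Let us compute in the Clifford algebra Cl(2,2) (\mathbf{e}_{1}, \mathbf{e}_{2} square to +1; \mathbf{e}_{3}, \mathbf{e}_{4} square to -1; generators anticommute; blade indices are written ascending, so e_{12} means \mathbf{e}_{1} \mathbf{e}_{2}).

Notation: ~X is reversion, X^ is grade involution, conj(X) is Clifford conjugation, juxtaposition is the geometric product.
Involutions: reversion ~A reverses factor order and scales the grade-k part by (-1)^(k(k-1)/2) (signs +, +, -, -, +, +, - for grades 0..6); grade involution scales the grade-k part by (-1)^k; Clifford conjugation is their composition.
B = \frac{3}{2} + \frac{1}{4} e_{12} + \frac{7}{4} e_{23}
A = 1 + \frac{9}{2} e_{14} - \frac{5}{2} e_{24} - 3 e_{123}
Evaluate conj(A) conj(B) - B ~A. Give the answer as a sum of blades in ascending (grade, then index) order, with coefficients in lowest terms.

first term: \frac{3}{2} + \frac{21}{4} e_{1} - \frac{3}{4} e_{3} - \frac{1}{4} e_{12} - \frac{49}{8} e_{14} - \frac{7}{4} e_{23} + \frac{39}{8} e_{24} - \frac{35}{8} e_{34} - \frac{9}{2} e_{123} + \frac{63}{8} e_{1234}
second term: \frac{3}{2} + \frac{21}{4} e_{1} - \frac{3}{4} e_{3} + \frac{1}{4} e_{12} - \frac{49}{8} e_{14} + \frac{7}{4} e_{23} + \frac{39}{8} e_{24} - \frac{35}{8} e_{34} + \frac{9}{2} e_{123} - \frac{63}{8} e_{1234}
Answer: -\frac{1}{2} e_{12} - \frac{7}{2} e_{23} - 9 e_{123} + \frac{63}{4} e_{1234}


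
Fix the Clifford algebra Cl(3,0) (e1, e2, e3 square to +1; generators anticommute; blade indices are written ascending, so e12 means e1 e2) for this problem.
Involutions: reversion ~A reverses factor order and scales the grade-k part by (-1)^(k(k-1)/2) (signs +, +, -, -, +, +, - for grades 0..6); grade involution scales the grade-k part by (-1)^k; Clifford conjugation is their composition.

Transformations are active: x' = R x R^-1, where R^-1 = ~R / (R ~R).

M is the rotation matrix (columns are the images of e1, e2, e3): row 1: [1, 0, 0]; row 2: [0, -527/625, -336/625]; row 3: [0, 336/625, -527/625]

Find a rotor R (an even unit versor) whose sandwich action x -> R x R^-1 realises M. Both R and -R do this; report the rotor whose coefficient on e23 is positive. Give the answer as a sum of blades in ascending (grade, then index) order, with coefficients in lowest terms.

Method: write R = a + b12*e12 + b13*e13 + b23*e23 with a^2 + b12^2 + b13^2 + b23^2 = 1 (so R^-1 = ~R). Expanding the columns R e_j ~R gives tr M = 4a^2 - 1 and, from the antisymmetric part, M21 - M12 = -4a*b12, M13 - M31 = 4a*b13, M32 - M23 = -4a*b23.
Here tr M = -429/625, so a^2 = (1 + tr M)/4 = 49/625 and a = ±7/25. Taking a = 7/25: M21 - M12 = 0, M13 - M31 = 0, M32 - M23 = 672/625, giving b12 = 0, b13 = 0, b23 = -24/25, i.e. R = 7/25 - 24/25*e23.
Its e23 coefficient is negative, so report the other preimage -R.
Answer: -7/25 + 24/25*e23. Uniqueness: Spin(3) -> SO(3) maps R and -R to the same rotation of trace -429/625; fixing the sign of the e23 coefficient removes the ambiguity.


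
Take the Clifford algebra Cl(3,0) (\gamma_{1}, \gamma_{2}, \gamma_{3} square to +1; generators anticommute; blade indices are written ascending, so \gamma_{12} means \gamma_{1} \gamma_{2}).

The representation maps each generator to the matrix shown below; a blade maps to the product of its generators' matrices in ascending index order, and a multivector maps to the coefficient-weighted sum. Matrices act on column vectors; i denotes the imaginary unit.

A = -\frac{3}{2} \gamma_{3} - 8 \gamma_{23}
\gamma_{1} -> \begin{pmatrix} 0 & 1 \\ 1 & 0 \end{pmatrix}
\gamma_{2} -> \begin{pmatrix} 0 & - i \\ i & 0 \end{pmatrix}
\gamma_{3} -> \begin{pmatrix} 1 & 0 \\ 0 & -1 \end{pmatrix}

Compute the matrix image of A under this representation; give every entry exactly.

Bivector images (products of the table entries): rho(\gamma_{23}) = rho(\gamma_{2})rho(\gamma_{3}) = \begin{pmatrix} 0 & i \\ i & 0 \end{pmatrix}.
M = (-\frac{3}{2})*rho(\gamma_{3}) + (-8)*rho(\gamma_{23}), summed entrywise:
Answer: \begin{pmatrix} - \frac{3}{2} & - 8 i \\ - 8 i & \frac{3}{2} \end{pmatrix}


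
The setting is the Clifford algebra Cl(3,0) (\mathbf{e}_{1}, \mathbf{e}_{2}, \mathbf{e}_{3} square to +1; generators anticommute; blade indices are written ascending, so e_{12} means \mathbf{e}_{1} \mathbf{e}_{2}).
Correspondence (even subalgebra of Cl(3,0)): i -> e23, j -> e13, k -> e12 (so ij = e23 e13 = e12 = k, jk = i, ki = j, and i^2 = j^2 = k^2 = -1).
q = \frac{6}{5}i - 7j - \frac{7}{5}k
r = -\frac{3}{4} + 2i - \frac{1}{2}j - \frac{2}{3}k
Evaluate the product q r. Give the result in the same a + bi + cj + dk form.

In blades: q = -\frac{7}{5} e_{12} - 7 e_{13} + \frac{6}{5} e_{23}, r = -\frac{3}{4} - \frac{2}{3} e_{12} - \frac{1}{2} e_{13} + 2 e_{23}.
Distribute q over r term by term (generator squares from the signature, products reordered to ascending indices): (-\frac{7}{5} e_{12})*r = -\frac{14}{15} + \frac{21}{20} e_{12} - \frac{14}{5} e_{13} - \frac{7}{10} e_{23}; (-7 e_{13})*r = -\frac{7}{2} + 14 e_{12} + \frac{21}{4} e_{13} + \frac{14}{3} e_{23}; (\frac{6}{5} e_{23})*r = -\frac{12}{5} - \frac{3}{5} e_{12} + \frac{4}{5} e_{13} - \frac{9}{10} e_{23}.
Sum: -\frac{41}{6} + \frac{289}{20} e_{12} + \frac{13}{4} e_{13} + \frac{46}{15} e_{23}; translating back through the correspondence:
Answer: -\frac{41}{6} + \frac{46}{15}i + \frac{13}{4}j + \frac{289}{20}k


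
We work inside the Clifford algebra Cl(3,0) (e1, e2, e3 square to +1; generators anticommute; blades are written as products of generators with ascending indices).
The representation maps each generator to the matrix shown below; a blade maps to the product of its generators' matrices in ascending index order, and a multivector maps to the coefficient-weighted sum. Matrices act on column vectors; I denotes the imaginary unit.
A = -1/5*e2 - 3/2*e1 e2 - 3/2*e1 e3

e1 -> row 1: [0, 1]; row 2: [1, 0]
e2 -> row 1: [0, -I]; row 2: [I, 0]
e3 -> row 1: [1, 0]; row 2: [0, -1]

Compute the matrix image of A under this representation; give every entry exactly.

Bivector images (products of the table entries): rho(e1 e2) = rho(e1)rho(e2) = row 1: [I, 0]; row 2: [0, -I]; rho(e1 e3) = rho(e1)rho(e3) = row 1: [0, -1]; row 2: [1, 0].
M = (-1/5)*rho(e2) + (-3/2)*rho(e1 e2) + (-3/2)*rho(e1 e3), summed entrywise:
Answer: row 1: [-3*I/2, 3/2 + I/5]; row 2: [-3/2 - I/5, 3*I/2]


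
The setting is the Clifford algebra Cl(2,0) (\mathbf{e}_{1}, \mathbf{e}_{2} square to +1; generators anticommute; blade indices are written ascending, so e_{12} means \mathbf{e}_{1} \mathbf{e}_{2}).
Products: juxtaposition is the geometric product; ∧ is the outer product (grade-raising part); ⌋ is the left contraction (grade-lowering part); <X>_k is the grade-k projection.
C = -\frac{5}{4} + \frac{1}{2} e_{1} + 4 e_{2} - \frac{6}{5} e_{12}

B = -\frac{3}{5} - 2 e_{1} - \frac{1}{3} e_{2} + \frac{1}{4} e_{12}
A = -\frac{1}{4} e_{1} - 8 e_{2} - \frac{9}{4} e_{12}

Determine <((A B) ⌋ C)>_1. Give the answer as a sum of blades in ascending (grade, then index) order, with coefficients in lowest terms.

step 1: \frac{179}{48} + \frac{29}{10} e_{1} + \frac{19}{80} e_{2} - \frac{437}{30} e_{12}
step 2: -\frac{94759}{4800} + \frac{5159}{2400} e_{1} + \frac{3431}{300} e_{2} - \frac{179}{40} e_{12}
step 3: \frac{5159}{2400} e_{1} + \frac{3431}{300} e_{2}
Answer: \frac{5159}{2400} e_{1} + \frac{3431}{300} e_{2}


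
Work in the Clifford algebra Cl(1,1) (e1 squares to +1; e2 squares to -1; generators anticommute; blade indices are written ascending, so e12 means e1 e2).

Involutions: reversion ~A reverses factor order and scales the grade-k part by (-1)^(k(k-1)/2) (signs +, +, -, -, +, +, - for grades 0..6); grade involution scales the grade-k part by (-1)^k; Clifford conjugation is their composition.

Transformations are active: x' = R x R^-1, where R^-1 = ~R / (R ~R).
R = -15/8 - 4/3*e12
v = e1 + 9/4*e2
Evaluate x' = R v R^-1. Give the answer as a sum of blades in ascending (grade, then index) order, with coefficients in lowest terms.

~R = -15/8 + 4/3*e12, and R ~R = 1001/576, so R^-1 = ~R / (1001/576).
R v = 9/8*e1 - 277/96*e2
Answer: -3431/1001*e1 + 15921/4004*e2


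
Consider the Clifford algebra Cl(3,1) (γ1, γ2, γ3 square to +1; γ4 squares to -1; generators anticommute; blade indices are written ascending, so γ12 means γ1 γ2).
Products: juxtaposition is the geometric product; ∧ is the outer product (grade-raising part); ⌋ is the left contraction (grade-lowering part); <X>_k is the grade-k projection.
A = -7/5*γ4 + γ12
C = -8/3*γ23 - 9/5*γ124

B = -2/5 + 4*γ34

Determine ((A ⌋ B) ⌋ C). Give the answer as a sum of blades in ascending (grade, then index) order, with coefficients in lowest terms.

step 1: -28/5*γ3
step 2: -224/15*γ2
Answer: -224/15*γ2


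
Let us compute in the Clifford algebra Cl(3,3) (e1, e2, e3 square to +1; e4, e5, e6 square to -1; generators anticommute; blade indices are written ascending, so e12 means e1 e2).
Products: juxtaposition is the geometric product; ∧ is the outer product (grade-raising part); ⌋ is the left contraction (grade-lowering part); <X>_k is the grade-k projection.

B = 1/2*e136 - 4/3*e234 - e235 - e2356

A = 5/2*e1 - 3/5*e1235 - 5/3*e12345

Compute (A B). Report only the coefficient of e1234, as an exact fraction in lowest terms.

step 1: 3/5*e1 + 5/3*e14 - 20/9*e15 + 3/5*e16 + 5/4*e36 + 4/5*e145 + 5/3*e146 - 3/10*e256 - 10/3*e1234 - 5/2*e1235 - 5/6*e2456 - 5/2*e12356
Answer: -10/3


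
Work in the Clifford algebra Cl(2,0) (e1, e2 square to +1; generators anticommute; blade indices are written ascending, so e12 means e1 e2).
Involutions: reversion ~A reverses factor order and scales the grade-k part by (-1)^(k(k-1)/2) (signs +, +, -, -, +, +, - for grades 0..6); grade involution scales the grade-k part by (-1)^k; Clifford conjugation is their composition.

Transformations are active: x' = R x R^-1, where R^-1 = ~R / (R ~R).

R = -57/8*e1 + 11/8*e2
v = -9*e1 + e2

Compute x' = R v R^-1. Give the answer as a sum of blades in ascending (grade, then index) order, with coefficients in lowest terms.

~R = -57/8*e1 + 11/8*e2, and R ~R = 1685/32, so R^-1 = ~R / (1685/32).
R v = 131/2 + 21/4*e12
Answer: -14703/1685*e1 + 4079/1685*e2


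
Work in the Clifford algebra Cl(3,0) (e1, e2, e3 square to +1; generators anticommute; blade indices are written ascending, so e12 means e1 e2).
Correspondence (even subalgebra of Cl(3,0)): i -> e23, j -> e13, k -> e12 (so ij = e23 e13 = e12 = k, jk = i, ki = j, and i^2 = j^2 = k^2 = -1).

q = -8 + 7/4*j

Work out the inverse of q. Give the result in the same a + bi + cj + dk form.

In blades: q = -8 + 7/4*e13.
With qbar = -8 - 7/4*e13 (scalar fixed, mapped units negated), q qbar = 1073/16 (the sum of squared coefficients), so q^-1 = qbar / (1073/16) = -128/1073 - 28/1073*e13; translating back:
Answer: -128/1073 - 28/1073*j


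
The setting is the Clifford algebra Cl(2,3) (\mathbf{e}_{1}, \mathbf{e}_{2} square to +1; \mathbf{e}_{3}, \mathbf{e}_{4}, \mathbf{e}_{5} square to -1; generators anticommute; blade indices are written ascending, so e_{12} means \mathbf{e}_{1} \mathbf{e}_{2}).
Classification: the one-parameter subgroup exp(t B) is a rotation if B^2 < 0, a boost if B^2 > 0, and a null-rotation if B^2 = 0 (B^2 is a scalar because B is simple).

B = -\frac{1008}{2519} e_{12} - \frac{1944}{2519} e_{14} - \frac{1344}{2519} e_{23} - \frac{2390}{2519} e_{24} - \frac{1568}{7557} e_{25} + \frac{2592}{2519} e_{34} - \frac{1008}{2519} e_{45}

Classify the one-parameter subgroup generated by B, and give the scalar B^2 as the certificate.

B^2 term by term: the squares give (-\frac{1008}{2519})^2*(e_{12})^2 + (-\frac{1944}{2519})^2*(e_{14})^2 + (-\frac{1344}{2519})^2*(e_{23})^2 + (-\frac{2390}{2519})^2*(e_{24})^2 + (-\frac{1568}{7557})^2*(e_{25})^2 + (\frac{2592}{2519})^2*(e_{34})^2 + (-\frac{1008}{2519})^2*(e_{45})^2 = \frac{1016064}{6345361}*(-1) + \frac{3779136}{6345361}*(+1) + \frac{1806336}{6345361}*(+1) + \frac{5712100}{6345361}*(+1) + \frac{2458624}{57108249}*(+1) + \frac{6718464}{6345361}*(-1) + \frac{1016064}{6345361}*(-1) = \frac{4}{9} (each basis 2-blade squares to minus the product of its generators' squares); cross terms between blades sharing an index anticommute and cancel; the commuting (index-disjoint) pairs give grade-4 terms 2*c*c'*(blade product), which cancel blade by blade — e_{1234}: -\frac{5225472}{6345361} + \frac{5225472}{6345361} = 0; e_{1245}: \frac{2032128}{6345361} - \frac{2032128}{6345361} = 0; e_{2345}: \frac{2709504}{6345361} - \frac{2709504}{6345361} = 0 — confirming B is simple. So B^2 = \frac{4}{9}.
Answer: boost, certificate B^2 = \frac{4}{9}. The invariant at work: B^2 = \frac{4}{9} is unchanged by conjugation, hence its sign classifies the subgroup whatever basis B is written in.


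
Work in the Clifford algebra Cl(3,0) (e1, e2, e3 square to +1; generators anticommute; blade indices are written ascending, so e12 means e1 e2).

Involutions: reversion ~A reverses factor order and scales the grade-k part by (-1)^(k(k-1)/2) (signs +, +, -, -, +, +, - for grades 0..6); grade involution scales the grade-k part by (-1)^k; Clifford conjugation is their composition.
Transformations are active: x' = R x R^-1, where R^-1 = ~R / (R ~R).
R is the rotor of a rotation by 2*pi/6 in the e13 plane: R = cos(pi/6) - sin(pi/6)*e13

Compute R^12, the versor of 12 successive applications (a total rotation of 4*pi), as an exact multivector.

The rotor phase is half the rotation angle and phases add under composition, so 12 steps in the e13 plane accumulate phase 12*(pi/6) = 2*pi: R^12 = cos(2*pi) - sin(2*pi)*e13.
cos(2*pi) = 1 and sin(2*pi) = 0, so R^12 = 1. The total rotation 4*pi is 2 full turns, so every vector returns to itself, yet the rotor is +1, back on the identity sheet (an even number of 2*pi turns).
Answer: 1


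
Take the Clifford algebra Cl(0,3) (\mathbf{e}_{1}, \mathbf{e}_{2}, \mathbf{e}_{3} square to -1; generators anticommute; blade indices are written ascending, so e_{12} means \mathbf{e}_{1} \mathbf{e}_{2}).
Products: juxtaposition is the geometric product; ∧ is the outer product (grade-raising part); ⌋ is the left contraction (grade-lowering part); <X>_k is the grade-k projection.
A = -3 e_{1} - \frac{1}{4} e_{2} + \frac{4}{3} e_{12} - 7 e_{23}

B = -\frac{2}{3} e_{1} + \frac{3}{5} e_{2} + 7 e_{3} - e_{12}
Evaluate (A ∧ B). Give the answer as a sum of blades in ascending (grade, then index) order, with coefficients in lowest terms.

step 1: -\frac{59}{30} e_{12} - 21 e_{13} - \frac{7}{4} e_{23} + 14 e_{123}
Answer: -\frac{59}{30} e_{12} - 21 e_{13} - \frac{7}{4} e_{23} + 14 e_{123}


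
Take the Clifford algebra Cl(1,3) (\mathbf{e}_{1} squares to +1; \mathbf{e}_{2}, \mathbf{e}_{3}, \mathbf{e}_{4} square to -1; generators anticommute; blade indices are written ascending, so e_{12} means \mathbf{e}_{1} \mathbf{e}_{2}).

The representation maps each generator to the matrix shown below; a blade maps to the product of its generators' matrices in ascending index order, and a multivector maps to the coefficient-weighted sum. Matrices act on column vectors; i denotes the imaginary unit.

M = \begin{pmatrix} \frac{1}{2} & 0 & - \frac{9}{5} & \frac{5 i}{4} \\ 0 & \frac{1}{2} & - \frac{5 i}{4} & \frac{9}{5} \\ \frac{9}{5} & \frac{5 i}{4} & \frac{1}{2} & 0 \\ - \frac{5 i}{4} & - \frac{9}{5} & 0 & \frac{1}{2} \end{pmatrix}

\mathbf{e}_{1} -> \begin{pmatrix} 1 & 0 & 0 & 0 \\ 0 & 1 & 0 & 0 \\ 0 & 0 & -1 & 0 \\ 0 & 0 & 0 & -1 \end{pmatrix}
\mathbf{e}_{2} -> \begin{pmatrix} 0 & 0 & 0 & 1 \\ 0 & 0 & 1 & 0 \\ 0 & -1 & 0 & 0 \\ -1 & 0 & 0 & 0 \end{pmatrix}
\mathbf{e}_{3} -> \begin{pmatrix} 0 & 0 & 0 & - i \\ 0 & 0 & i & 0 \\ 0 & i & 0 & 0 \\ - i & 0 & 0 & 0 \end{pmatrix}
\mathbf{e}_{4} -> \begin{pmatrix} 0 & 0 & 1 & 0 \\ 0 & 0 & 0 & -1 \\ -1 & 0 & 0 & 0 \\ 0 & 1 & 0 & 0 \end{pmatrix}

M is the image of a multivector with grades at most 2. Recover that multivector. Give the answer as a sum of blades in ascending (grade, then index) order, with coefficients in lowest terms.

Method: the blade images are trace-orthogonal — tr(rho(e_A) rho(e_B)^-1) = 4 if A = B and 0 otherwise — and rho(e_A)^-1 = (e_A)^2 * rho(e_A) with (e_A)^2 = +1 or -1, so the coefficient of e_A in the preimage is (e_A)^2 * tr(M rho(e_A))/4.
Nonzero projections over blades of grade <= 2: 1: (1)^2 = +1, tr(M 1) = 2, coefficient \frac{1}{2}; e_{4}: (e_{4})^2 = -1, tr(M rho(e_{4})) = \frac{36}{5}, coefficient -\frac{9}{5}; e_{13}: (e_{13})^2 = +1, tr(M rho(e_{13})) = -5, coefficient -\frac{5}{4}. Every other blade of grade <= 2 projects to 0.
Answer: \frac{1}{2} - \frac{9}{5} e_{4} - \frac{5}{4} e_{13}


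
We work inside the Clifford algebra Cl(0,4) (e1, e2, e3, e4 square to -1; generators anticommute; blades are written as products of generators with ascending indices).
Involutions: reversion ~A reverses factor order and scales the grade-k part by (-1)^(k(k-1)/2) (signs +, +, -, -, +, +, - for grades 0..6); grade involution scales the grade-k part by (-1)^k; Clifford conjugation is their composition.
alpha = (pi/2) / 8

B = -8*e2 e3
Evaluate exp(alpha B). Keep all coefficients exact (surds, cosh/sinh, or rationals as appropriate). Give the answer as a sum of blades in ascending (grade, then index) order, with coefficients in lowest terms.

B^2 = (-8)^2*(e2 e3)^2 = 64*(-1) = -64 (a basis 2-blade squares to minus the product of its generators' squares).
B^2 = -64 — B^2 < 0, so the exponential closes trigonometrically: l = 8, alpha*l = pi/2, so exp(alpha B) = cos(pi/2) + (sin(pi/2)/8)*B = 0 + (1/8)*B.
Answer: -e2 e3


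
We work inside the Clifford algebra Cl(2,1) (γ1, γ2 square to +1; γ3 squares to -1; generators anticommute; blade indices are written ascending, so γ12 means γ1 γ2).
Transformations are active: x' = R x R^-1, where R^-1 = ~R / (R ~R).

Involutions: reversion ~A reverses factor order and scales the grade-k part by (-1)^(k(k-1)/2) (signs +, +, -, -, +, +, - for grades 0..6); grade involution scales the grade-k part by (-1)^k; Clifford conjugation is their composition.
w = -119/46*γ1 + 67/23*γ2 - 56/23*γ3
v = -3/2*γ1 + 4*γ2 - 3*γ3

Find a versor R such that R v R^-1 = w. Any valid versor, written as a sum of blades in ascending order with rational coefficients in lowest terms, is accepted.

Key observation: q(v) = q(w) = 37/4 (sandwiches preserve the norm), so R = v + w = -94/23*γ1 + 159/23*γ2 - 125/23*γ3 works whenever it is invertible — the component of v along it is kept and (v - w)/2 reverses, sending v to w.
Answer: -94/23*γ1 + 159/23*γ2 - 125/23*γ3


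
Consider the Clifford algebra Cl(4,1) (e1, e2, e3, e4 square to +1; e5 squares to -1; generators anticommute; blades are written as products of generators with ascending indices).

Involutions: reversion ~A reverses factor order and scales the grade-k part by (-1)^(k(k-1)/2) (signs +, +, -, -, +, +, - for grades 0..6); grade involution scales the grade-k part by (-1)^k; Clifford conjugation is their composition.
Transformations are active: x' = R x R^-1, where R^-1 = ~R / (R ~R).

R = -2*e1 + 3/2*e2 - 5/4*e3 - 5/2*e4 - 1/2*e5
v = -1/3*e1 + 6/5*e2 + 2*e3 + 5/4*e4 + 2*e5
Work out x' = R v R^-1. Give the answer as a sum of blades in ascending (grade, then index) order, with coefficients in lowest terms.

~R = -2*e1 + 3/2*e2 - 5/4*e3 - 5/2*e4 - 1/2*e5, and R ~R = 221/16, so R^-1 = ~R / (221/16).
R v = -259/120 - 19/10*e1 e2 - 53/12*e1 e3 - 10/3*e1 e4 - 25/6*e1 e5 + 9/2*e2 e3 + 39/8*e2 e4 + 18/5*e2 e5 + 55/16*e3 e4 - 3/2*e3 e5 - 35/8*e4 e5
Answer: 1059/1105*e1 - 1844/1105*e2 - 1067/663*e3 - 1243/2652*e4 - 6112/3315*e5


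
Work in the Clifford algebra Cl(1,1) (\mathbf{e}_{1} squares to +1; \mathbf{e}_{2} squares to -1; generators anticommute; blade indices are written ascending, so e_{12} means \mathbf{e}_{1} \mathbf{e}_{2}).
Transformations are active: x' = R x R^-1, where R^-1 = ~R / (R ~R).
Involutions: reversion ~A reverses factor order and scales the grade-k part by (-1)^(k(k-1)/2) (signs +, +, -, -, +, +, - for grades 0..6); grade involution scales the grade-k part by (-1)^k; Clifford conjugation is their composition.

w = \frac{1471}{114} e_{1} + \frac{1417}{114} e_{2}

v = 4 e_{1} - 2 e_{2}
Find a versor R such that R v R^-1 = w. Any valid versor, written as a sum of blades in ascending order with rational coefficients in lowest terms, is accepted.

Equal squares first: v^2 = w^2 = 12. Then v + w = \frac{1927}{114} e_{1} + \frac{1189}{114} e_{2} is a versor taking v to w, provided it is invertible.
Answer: \frac{1927}{114} e_{1} + \frac{1189}{114} e_{2}


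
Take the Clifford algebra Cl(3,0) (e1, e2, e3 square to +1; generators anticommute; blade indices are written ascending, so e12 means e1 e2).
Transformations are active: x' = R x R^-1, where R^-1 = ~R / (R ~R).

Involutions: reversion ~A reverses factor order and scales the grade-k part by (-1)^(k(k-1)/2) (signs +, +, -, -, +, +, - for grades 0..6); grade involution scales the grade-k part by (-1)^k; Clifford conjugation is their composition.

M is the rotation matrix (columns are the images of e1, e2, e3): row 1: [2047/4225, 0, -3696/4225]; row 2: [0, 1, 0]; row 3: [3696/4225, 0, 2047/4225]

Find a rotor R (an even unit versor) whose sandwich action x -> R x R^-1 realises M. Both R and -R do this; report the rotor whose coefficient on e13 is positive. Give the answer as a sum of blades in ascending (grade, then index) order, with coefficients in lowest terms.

Method: write R = a + b12*e12 + b13*e13 + b23*e23 with a^2 + b12^2 + b13^2 + b23^2 = 1 (so R^-1 = ~R). Expanding the columns R e_j ~R gives tr M = 4a^2 - 1 and, from the antisymmetric part, M21 - M12 = -4a*b12, M13 - M31 = 4a*b13, M32 - M23 = -4a*b23.
Here tr M = 8319/4225, so a^2 = (1 + tr M)/4 = 3136/4225 and a = ±56/65. Taking a = 56/65: M21 - M12 = 0, M13 - M31 = -7392/4225, M32 - M23 = 0, giving b12 = 0, b13 = -33/65, b23 = 0, i.e. R = 56/65 - 33/65*e13.
Its e13 coefficient is negative, so report the other preimage -R.
Answer: -56/65 + 33/65*e13. Note: both R and -R realise this M (trace 8319/4225); the covering map identifies them, and the e13-coefficient sign is the tie-breaker.


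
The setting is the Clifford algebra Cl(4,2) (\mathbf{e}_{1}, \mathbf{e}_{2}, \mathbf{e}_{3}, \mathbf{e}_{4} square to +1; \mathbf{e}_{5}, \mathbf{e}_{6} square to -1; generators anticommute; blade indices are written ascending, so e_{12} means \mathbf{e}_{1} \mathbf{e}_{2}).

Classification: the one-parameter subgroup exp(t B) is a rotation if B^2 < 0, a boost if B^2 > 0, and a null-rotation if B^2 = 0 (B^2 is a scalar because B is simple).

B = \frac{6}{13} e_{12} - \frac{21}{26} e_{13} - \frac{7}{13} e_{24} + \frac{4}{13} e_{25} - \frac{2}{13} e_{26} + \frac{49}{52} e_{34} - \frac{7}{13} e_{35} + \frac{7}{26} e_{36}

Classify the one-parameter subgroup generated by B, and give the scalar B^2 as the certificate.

B^2 term by term: the squares give (\frac{6}{13})^2*(e_{12})^2 + (-\frac{21}{26})^2*(e_{13})^2 + (-\frac{7}{13})^2*(e_{24})^2 + (\frac{4}{13})^2*(e_{25})^2 + (-\frac{2}{13})^2*(e_{26})^2 + (\frac{49}{52})^2*(e_{34})^2 + (-\frac{7}{13})^2*(e_{35})^2 + (\frac{7}{26})^2*(e_{36})^2 = \frac{36}{169}*(-1) + \frac{441}{676}*(-1) + \frac{49}{169}*(-1) + \frac{16}{169}*(+1) + \frac{4}{169}*(+1) + \frac{2401}{2704}*(-1) + \frac{49}{169}*(+1) + \frac{49}{676}*(+1) = -\frac{25}{16} (each basis 2-blade squares to minus the product of its generators' squares); cross terms between blades sharing an index anticommute and cancel; the commuting (index-disjoint) pairs give grade-4 terms 2*c*c'*(blade product), which cancel blade by blade — e_{1234}: \frac{147}{169} - \frac{147}{169} = 0; e_{1235}: -\frac{84}{169} + \frac{84}{169} = 0; e_{1236}: \frac{42}{169} - \frac{42}{169} = 0; e_{2345}: -\frac{98}{169} + \frac{98}{169} = 0; e_{2346}: \frac{49}{169} - \frac{49}{169} = 0; e_{2356}: -\frac{28}{169} + \frac{28}{169} = 0 — confirming B is simple. So B^2 = -\frac{25}{16}.
Answer: rotation, certificate B^2 = -\frac{25}{16}. Why this suffices: the scalar -\frac{25}{16} survives any versor conjugation, so its sign alone determines the class however B is presented.


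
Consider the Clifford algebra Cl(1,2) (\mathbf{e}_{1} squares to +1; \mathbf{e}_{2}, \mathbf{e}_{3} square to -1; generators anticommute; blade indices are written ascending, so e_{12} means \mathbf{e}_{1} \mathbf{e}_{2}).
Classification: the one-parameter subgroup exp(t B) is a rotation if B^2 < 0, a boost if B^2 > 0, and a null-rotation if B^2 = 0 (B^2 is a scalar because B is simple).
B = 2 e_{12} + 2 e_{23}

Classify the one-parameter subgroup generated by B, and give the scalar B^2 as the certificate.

B^2 term by term: the squares give (2)^2*(e_{12})^2 + (2)^2*(e_{23})^2 = 4*(+1) + 4*(-1) = 0 (each basis 2-blade squares to minus the product of its generators' squares); cross terms between blades sharing an index anticommute and cancel. So B^2 = 0.
Answer: null-rotation, certificate B^2 = 0. Certificate logic: 0 is a conjugation-invariant scalar, so its sign fixes rotation versus boost versus null-rotation outright.


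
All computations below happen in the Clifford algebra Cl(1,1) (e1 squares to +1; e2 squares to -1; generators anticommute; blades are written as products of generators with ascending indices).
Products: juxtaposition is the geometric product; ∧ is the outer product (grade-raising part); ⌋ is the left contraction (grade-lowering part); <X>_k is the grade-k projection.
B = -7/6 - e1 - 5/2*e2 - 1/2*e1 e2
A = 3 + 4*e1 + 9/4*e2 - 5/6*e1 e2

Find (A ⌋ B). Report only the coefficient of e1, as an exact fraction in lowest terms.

step 1: -35/24 - 33/8*e1 - 19/2*e2 - 3/2*e1 e2
Answer: -33/8


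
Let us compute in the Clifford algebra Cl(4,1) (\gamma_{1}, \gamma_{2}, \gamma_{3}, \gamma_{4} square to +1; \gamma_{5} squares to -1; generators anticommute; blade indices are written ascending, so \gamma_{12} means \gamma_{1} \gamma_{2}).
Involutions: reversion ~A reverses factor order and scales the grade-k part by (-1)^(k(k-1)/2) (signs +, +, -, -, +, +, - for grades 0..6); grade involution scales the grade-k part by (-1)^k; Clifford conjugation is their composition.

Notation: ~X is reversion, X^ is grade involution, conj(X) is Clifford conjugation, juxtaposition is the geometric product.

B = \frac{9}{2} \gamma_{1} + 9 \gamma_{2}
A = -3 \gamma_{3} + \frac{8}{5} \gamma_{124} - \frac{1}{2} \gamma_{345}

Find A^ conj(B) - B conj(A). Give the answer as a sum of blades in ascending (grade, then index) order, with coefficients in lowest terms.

first term: \frac{27}{2} \gamma_{13} - \frac{72}{5} \gamma_{14} + 27 \gamma_{23} + \frac{36}{5} \gamma_{24} + \frac{9}{4} \gamma_{1345} + \frac{9}{2} \gamma_{2345}
second term: \frac{27}{2} \gamma_{13} - \frac{72}{5} \gamma_{14} + 27 \gamma_{23} + \frac{36}{5} \gamma_{24} - \frac{9}{4} \gamma_{1345} - \frac{9}{2} \gamma_{2345}
Answer: \frac{9}{2} \gamma_{1345} + 9 \gamma_{2345}


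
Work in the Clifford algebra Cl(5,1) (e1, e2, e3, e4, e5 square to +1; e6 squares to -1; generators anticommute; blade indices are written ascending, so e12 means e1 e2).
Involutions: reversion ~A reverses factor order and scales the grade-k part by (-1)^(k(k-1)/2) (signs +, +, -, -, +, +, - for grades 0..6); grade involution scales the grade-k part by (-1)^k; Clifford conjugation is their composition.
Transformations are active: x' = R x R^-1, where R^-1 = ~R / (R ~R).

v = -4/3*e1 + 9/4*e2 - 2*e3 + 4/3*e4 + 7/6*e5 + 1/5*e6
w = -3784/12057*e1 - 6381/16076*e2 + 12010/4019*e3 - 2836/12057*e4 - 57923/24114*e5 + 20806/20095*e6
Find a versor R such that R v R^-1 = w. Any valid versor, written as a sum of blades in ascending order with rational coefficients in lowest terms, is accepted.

The midline construction: v and w both square to 16727/1200, so reflecting in their sum -6620/4019*e1 + 14895/8038*e2 + 3972/4019*e3 + 13240/12057*e4 - 4965/4019*e5 + 4965/4019*e6 exchanges them.
Answer: -6620/4019*e1 + 14895/8038*e2 + 3972/4019*e3 + 13240/12057*e4 - 4965/4019*e5 + 4965/4019*e6


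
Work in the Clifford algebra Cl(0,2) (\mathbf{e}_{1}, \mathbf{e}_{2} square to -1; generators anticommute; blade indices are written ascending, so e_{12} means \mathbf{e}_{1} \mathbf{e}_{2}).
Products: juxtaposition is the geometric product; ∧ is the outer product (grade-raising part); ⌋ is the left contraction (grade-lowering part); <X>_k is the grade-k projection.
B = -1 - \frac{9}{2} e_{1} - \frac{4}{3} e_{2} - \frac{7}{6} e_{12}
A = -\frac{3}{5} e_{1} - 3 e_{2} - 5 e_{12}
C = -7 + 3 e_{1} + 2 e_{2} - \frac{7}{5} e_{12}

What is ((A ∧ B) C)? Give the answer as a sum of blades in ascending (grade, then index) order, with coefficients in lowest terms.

step 1: \frac{3}{5} e_{1} + 3 e_{2} - \frac{77}{10} e_{12}
step 2: -\frac{929}{50} + 7 e_{1} - \frac{2163}{50} e_{2} + \frac{461}{10} e_{12}
Answer: -\frac{929}{50} + 7 e_{1} - \frac{2163}{50} e_{2} + \frac{461}{10} e_{12}


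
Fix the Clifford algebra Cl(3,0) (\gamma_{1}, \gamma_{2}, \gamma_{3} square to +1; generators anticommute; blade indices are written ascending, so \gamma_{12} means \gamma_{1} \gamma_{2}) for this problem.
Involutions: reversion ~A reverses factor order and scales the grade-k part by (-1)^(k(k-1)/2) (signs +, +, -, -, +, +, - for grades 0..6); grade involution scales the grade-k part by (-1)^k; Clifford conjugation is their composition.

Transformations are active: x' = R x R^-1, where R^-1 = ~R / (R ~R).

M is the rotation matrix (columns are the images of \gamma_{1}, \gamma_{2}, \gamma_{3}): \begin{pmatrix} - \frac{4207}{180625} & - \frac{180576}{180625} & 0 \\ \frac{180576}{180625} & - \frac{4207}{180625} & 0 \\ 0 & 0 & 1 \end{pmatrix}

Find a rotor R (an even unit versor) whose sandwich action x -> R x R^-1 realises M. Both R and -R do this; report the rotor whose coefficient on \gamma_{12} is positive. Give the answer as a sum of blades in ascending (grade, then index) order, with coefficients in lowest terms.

Method: write R = a + b12*\gamma_{12} + b13*\gamma_{13} + b23*\gamma_{23} with a^2 + b12^2 + b13^2 + b23^2 = 1 (so R^-1 = ~R). Expanding the columns R e_j ~R gives tr M = 4a^2 - 1 and, from the antisymmetric part, M21 - M12 = -4a*b12, M13 - M31 = 4a*b13, M32 - M23 = -4a*b23.
Here tr M = \frac{172211}{180625}, so a^2 = (1 + tr M)/4 = \frac{88209}{180625} and a = ±\frac{297}{425}. Taking a = \frac{297}{425}: M21 - M12 = \frac{361152}{180625}, M13 - M31 = 0, M32 - M23 = 0, giving b12 = -\frac{304}{425}, b13 = 0, b23 = 0, i.e. R = \frac{297}{425} - \frac{304}{425} \gamma_{12}.
Its \gamma_{12} coefficient is negative, so report the other preimage -R.
Answer: -\frac{297}{425} + \frac{304}{425} \gamma_{12}. Note: both R and -R realise this M (trace \frac{172211}{180625}); the covering map identifies them, and the \gamma_{12}-coefficient sign is the tie-breaker.


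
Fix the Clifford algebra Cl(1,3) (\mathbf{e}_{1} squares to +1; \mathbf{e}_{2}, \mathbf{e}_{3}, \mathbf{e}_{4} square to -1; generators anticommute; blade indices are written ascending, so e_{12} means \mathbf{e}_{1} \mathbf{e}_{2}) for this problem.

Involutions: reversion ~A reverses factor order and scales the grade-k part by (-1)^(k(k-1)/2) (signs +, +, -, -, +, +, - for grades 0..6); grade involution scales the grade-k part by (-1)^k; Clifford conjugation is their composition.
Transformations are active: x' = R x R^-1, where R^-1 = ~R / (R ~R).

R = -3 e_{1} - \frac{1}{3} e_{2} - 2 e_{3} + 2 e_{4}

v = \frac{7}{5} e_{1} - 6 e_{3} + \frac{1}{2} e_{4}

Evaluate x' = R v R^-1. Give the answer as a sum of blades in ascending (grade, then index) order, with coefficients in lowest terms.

~R = -3 e_{1} - \frac{1}{3} e_{2} - 2 e_{3} + 2 e_{4}, and R ~R = \frac{8}{9}, so R^-1 = ~R / (\frac{8}{9}).
R v = -\frac{86}{5} + \frac{7}{15} e_{12} + \frac{104}{5} e_{13} - \frac{43}{10} e_{14} + 2 e_{23} - \frac{1}{6} e_{24} + 11 e_{34}
Answer: \frac{1147}{10} e_{1} + \frac{129}{10} e_{2} + \frac{417}{5} e_{3} - \frac{779}{10} e_{4}


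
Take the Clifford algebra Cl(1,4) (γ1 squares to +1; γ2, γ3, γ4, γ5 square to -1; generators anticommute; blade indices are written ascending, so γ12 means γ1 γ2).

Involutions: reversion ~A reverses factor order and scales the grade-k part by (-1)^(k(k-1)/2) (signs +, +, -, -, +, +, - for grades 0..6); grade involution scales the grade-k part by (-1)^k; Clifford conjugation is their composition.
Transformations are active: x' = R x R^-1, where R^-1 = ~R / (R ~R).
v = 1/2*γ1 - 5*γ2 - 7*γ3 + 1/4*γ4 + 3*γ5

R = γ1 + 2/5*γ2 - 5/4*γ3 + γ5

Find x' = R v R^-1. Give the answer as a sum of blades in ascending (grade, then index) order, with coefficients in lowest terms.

~R = γ1 + 2/5*γ2 - 5/4*γ3 + γ5, and R ~R = -689/400, so R^-1 = ~R / (-689/400).
R v = -37/4 - 26/5*γ12 - 51/8*γ13 + 1/4*γ14 + 5/2*γ15 - 181/20*γ23 + 1/10*γ24 + 31/5*γ25 - 5/16*γ34 + 13/4*γ35 - 1/4*γ45
Answer: 14111/1378*γ1 + 6405/689*γ2 - 4427/689*γ3 - 1/4*γ4 + 5333/689*γ5
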